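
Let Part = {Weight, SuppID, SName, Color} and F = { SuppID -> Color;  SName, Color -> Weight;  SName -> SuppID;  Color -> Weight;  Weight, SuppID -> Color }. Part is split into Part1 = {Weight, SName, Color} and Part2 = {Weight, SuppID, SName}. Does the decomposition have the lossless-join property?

Yes

Common attributes: Part1 ∩ Part2 = {Weight, SName}.
Closure of {Weight, SName}: SName → SuppID applies, adding SuppID; Weight, SuppID → Color applies, adding Color. So (Weight, SName)⁺ = {Weight, SuppID, SName, Color}.
This closure contains every attribute of Part1, so Part1 ∩ Part2 → Part1. The join is lossless.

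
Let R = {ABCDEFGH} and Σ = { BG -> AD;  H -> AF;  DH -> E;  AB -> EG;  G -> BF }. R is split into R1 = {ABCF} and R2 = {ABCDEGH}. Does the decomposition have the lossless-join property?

Common attributes: R1 ∩ R2 = {ABC}.
Closure of {ABC}: AB → EG applies, adding EG; G → BF applies, adding F; BG → AD applies, adding D. So (ABC)⁺ = {ABCDEFG}.
This closure contains every attribute of R1, so R1 ∩ R2 → R1. The join is lossless.

Yes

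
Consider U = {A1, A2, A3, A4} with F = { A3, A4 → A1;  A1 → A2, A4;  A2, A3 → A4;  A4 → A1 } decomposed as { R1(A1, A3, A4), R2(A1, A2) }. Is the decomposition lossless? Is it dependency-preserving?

lossless but not dependency-preserving

Lossless test: (A1)⁺ = {A1, A2, A4}, which contains all of one fragment — lossless.
Dependency preservation: the restricted closure of {A2, A3} across the fragments never reaches {A4}, so A2, A3 → A4 cannot be enforced without a join — not preserved.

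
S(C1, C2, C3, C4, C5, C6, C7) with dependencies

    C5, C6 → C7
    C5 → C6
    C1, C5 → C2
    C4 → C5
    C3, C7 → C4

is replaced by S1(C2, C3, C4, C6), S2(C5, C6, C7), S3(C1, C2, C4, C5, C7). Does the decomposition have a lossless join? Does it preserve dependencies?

Lossless test (chase): Rows 2 and 3 agree on C5; apply C5→C6 and equate their C6 entries. Rows 1 and 3 agree on C4; apply C4→C5 and equate their C5 entries. Rows 1 and 2 agree on C5, C6; apply C5, C6→C7 and equate their C7 entries. No row becomes fully distinguished — the join is lossy.
Dependency preservation: the restricted closure of {C3, C7} across the fragments never reaches {C4}, so C3, C7 → C4 cannot be enforced without a join — not preserved.

lossy and not dependency-preserving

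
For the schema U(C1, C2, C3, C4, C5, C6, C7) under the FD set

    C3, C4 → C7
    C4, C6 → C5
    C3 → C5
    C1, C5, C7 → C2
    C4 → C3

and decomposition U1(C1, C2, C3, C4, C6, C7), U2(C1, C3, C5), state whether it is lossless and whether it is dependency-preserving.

Lossless test: (C1, C3)⁺ = {C1, C3, C5}, which contains all of one fragment — lossless.
Dependency preservation: the restricted closure of {C1, C5, C7} across the fragments never reaches {C2}, so C1, C5, C7 → C2 cannot be enforced without a join — not preserved.

lossless but not dependency-preserving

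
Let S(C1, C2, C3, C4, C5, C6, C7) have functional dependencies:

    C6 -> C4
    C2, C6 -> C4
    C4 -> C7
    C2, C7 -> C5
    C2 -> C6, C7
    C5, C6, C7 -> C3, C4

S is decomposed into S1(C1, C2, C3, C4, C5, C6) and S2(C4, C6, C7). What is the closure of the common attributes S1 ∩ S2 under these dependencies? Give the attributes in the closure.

C4, C6, C7

S1 ∩ S2 = {C4, C6}.
C4 → C7 applies, adding C7
Closure: {C4, C6, C7}.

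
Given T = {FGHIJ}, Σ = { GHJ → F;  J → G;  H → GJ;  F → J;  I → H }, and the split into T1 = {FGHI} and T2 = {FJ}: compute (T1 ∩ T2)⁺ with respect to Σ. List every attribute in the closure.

FGJ

T1 ∩ T2 = {F}.
F → J applies, adding J
J → G applies, adding G
Closure: {FGJ}.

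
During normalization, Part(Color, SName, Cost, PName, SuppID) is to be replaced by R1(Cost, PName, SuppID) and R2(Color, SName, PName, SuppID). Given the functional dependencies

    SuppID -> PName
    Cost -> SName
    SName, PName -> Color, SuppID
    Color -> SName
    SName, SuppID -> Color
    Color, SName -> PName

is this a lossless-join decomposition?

Common attributes: R1 ∩ R2 = {PName, SuppID}.
No dependency enlarges {PName, SuppID}, so (PName, SuppID)⁺ = {PName, SuppID}.
The closure contains neither all of R1 = {Cost, PName, SuppID} nor all of R2 = {Color, SName, PName, SuppID}, so the common attributes are not a superkey of either fragment. The join is lossy.

No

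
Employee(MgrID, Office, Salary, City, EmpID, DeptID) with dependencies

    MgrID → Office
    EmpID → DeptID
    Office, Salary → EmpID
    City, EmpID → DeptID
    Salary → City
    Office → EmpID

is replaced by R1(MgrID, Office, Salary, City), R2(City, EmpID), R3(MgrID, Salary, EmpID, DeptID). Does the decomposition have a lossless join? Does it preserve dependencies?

Lossless test (chase): Rows 1 and 3 agree on MgrID; apply MgrID→Office and equate their Office entries. Rows 2 and 3 agree on EmpID; apply EmpID→DeptID and equate their DeptID entries. Rows 1 and 3 agree on Office, Salary; apply Office, Salary→EmpID and equate their EmpID entries. Rows 1 and 2 agree on City, EmpID; apply City, EmpID→DeptID and equate their DeptID entries. Rows 1 and 3 agree on Salary; apply Salary→City and equate their City entries. Row 1 is now all distinguished symbols — the join is lossless.
Dependency preservation: the restricted closure of {Office, Salary} across the fragments never reaches {EmpID}, so Office, Salary → EmpID cannot be enforced without a join — not preserved.

lossless but not dependency-preserving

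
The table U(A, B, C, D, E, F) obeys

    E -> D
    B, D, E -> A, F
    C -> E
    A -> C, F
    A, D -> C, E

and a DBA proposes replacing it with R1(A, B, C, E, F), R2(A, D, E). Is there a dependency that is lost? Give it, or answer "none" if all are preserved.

none

E → D lies within R2.
B, D, E → A, F: restricted closure across fragments reaches A, F.
C → E lies within R1.
A → C, F lies within R1.
A, D → C, E: restricted closure across fragments reaches C, E.
Every dependency is enforceable on the fragments, so the decomposition is dependency-preserving.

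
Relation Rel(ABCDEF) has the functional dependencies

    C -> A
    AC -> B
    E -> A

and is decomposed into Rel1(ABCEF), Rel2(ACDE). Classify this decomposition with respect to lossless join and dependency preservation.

Lossless test: (ACE)⁺ = {ABCE}, which is a superkey of neither fragment — lossy.
Dependency preservation: every FD's attributes lie within a single fragment, so each can be enforced locally — preserved.

lossy but dependency-preserving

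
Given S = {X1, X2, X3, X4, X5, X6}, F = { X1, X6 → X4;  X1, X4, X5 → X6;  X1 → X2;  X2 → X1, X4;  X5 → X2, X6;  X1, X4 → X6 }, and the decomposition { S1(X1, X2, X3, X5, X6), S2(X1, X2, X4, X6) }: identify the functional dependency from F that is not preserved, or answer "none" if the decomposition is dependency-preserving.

X1, X6 → X4 lies within S2.
X1, X4, X5 → X6: restricted closure across fragments reaches X6.
X1 → X2 lies within S1.
X2 → X1, X4 lies within S2.
X5 → X2, X6 lies within S1.
X1, X4 → X6 lies within S2.
Every dependency is enforceable on the fragments, so the decomposition is dependency-preserving.

none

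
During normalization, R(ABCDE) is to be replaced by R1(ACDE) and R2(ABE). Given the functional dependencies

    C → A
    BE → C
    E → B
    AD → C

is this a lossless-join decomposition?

Yes

Common attributes: R1 ∩ R2 = {AE}.
Closure of {AE}: E → B applies, adding B; BE → C applies, adding C. So (AE)⁺ = {ABCE}.
This closure contains every attribute of R2, so R1 ∩ R2 → R2. The join is lossless.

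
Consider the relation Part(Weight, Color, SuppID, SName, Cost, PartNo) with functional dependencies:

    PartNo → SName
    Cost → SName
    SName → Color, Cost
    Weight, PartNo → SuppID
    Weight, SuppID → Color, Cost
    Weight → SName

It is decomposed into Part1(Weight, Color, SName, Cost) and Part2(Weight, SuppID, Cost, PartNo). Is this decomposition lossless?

Common attributes: Part1 ∩ Part2 = {Weight, Cost}.
Closure of {Weight, Cost}: Cost → SName applies, adding SName; SName → Color, Cost applies, adding Color. So (Weight, Cost)⁺ = {Weight, Color, SName, Cost}.
This closure contains every attribute of Part1, so Part1 ∩ Part2 → Part1. The join is lossless.

Yes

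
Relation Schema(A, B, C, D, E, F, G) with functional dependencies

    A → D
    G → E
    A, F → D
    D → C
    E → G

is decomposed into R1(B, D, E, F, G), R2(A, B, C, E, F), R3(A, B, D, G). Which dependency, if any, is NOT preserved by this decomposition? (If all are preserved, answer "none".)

D → C

Check D → C: no single fragment contains all of {C, D}, and the restricted closure of {D} across the fragments never reaches {C}.
A → D is preserved.
G → E is preserved.
A, F → D is preserved.
E → G is preserved.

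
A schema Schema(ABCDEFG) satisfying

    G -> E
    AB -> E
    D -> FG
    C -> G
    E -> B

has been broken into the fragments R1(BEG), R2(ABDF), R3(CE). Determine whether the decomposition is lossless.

Chase test. Columns are ABCDEFG; row i has aⱼ where attribute j ∈ Ri, else bᵢⱼ.
Initial tableau (one row per fragment):
  row 1: b11 a2 b13 b14 a5 b16 a7
  row 2: a1 a2 b23 a4 b25 a6 b27
  row 3: b31 b32 a3 b34 a5 b36 b37
Rows 1 and 3 agree on E; apply E→B and equate their B entries.
No row becomes fully distinguished — the join is lossy.

No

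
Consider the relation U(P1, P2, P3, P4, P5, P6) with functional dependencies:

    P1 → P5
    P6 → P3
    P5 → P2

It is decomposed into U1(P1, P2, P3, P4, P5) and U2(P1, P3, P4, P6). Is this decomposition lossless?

Yes

Common attributes: U1 ∩ U2 = {P1, P3, P4}.
Closure of {P1, P3, P4}: P1 → P5 applies, adding P5; P5 → P2 applies, adding P2. So (P1, P3, P4)⁺ = {P1, P2, P3, P4, P5}.
This closure contains every attribute of U1, so U1 ∩ U2 → U1. The join is lossless.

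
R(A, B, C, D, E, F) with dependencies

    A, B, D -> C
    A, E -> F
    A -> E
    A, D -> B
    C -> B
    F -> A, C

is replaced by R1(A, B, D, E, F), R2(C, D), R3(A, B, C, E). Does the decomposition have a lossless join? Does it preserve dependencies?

Lossless test (chase): Rows 1 and 3 agree on A, E; apply A, E→F and equate their F entries. Rows 2 and 3 agree on C; apply C→B and equate their B entries. Rows 1 and 3 agree on F; apply F→A, C and equate their A, C entries. Row 1 is now all distinguished symbols — the join is lossless.
Dependency preservation: A, B, D → C; F → A, C are not contained in any single fragment, but the restricted closure of each left-hand side across the fragments still reaches the right-hand side; the remaining FDs each lie inside some fragment. All dependencies are preserved.

lossless and dependency-preserving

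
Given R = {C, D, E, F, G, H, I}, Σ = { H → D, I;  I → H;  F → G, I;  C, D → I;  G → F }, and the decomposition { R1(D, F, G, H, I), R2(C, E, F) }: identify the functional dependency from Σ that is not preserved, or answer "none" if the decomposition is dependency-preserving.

Check C, D → I: no single fragment contains all of {C, D, I}, and the restricted closure of {C, D} across the fragments never reaches {I}.
H → D, I is preserved.
I → H is preserved.
F → G, I is preserved.
G → F is preserved.

C, D → I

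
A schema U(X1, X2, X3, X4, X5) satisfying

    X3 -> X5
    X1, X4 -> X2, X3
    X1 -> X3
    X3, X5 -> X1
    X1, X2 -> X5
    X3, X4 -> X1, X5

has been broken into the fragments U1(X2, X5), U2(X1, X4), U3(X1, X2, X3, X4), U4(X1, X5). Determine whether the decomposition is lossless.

Yes

Chase test. Columns are X1, X2, X3, X4, X5; row i has aⱼ where attribute j ∈ Ui, else bᵢⱼ.
Initial tableau (one row per fragment):
  row 1: b11 a2 b13 b14 a5
  row 2: a1 b22 b23 a4 b25
  row 3: a1 a2 a3 a4 b35
  row 4: a1 b42 b43 b44 a5
Rows 2 and 3 agree on X1, X4; apply X1, X4→X2, X3 and equate their X2, X3 entries.
Rows 2 and 4 agree on X1; apply X1→X3 and equate their X3 entries.
Rows 2 and 3 agree on X1, X2; apply X1, X2→X5 and equate their X5 entries.
Rows 2 and 4 agree on X3; apply X3→X5 and equate their X5 entries.
Row 2 is now all distinguished symbols — the join is lossless.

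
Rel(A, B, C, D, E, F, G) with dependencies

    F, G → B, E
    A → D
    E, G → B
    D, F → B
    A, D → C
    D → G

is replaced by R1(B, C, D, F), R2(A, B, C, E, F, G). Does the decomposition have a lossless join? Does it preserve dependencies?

Lossless test: (B, C, F)⁺ = {B, C, F}, which is a superkey of neither fragment — lossy.
Dependency preservation: the restricted closure of {A} across the fragments never reaches {D}, so A → D cannot be enforced without a join — not preserved.

lossy and not dependency-preserving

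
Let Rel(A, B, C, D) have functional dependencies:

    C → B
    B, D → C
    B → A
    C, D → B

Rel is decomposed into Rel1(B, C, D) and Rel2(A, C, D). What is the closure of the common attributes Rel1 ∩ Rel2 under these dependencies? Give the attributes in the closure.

Rel1 ∩ Rel2 = {C, D}.
C → B applies, adding B
B → A applies, adding A
Closure: {A, B, C, D}.

A, B, C, D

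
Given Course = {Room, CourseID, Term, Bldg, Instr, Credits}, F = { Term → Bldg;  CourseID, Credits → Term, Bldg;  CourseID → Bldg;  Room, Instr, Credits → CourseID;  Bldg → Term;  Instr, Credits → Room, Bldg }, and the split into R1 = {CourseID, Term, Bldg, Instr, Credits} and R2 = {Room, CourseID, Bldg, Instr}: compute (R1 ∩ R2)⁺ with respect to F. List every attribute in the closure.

CourseID, Term, Bldg, Instr

R1 ∩ R2 = {CourseID, Bldg, Instr}.
Bldg → Term applies, adding Term
Closure: {CourseID, Term, Bldg, Instr}.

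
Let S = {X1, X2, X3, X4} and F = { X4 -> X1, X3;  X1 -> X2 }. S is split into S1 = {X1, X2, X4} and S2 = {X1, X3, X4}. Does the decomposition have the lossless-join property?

Yes

Common attributes: S1 ∩ S2 = {X1, X4}.
Closure of {X1, X4}: X4 → X1, X3 applies, adding X3; X1 → X2 applies, adding X2. So (X1, X4)⁺ = {X1, X2, X3, X4}.
This closure contains every attribute of S1, so S1 ∩ S2 → S1. The join is lossless.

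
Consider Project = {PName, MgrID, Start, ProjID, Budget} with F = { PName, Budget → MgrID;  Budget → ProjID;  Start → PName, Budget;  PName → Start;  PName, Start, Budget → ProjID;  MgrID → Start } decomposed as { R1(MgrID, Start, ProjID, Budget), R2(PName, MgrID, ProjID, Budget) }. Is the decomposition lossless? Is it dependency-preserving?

lossless and dependency-preserving

Lossless test: (MgrID, ProjID, Budget)⁺ = {PName, MgrID, Start, ProjID, Budget}, which contains all of one fragment — lossless.
Dependency preservation: Start → PName, Budget; PName → Start; PName, Start, Budget → ProjID are not contained in any single fragment, but the restricted closure of each left-hand side across the fragments still reaches the right-hand side; the remaining FDs each lie inside some fragment. All dependencies are preserved.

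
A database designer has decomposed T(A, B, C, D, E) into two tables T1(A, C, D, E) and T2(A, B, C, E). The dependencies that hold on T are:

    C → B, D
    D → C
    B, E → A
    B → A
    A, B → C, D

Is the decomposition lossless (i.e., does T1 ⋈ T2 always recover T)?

Common attributes: T1 ∩ T2 = {A, C, E}.
Closure of {A, C, E}: C → B, D applies, adding B, D. So (A, C, E)⁺ = {A, B, C, D, E}.
This closure contains every attribute of T1, so T1 ∩ T2 → T1. The join is lossless.

Yes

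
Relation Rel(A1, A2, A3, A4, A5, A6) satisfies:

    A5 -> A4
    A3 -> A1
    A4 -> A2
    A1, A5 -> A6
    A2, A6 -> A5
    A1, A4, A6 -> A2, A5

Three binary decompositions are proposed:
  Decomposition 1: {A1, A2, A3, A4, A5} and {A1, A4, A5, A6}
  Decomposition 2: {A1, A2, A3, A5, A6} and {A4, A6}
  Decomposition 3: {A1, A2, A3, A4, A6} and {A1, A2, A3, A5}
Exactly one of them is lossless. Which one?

Decomposition 1

Decomposition 1: common = {A1, A4, A5}, closure = {A1, A2, A4, A5, A6} → lossless.
Decomposition 2: common = {A6}, closure = {A6} → lossy.
Decomposition 3: common = {A1, A2, A3}, closure = {A1, A2, A3} → lossy.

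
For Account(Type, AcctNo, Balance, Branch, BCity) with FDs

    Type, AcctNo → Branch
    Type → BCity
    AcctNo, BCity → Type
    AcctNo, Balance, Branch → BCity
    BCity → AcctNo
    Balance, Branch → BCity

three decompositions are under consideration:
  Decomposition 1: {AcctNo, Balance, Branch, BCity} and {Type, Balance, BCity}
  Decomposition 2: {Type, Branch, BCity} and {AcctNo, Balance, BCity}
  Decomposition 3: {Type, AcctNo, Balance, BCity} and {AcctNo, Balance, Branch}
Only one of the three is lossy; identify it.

Decomposition 1: common = {Balance, BCity}, closure = {Type, AcctNo, Balance, Branch, BCity} → lossless.
Decomposition 2: common = {BCity}, closure = {Type, AcctNo, Branch, BCity} → lossless.
Decomposition 3: common = {AcctNo, Balance}, closure = {AcctNo, Balance} → lossy.

Decomposition 3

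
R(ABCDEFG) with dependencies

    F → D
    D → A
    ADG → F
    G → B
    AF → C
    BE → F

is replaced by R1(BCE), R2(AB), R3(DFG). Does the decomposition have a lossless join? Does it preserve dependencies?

Lossless test (chase): applying each FD to every pair of rows produces no changes in the tableau, so no row becomes fully distinguished — the join is lossy.
Dependency preservation: the restricted closure of {D} across the fragments never reaches {A}, so D → A cannot be enforced without a join — not preserved.

lossy and not dependency-preserving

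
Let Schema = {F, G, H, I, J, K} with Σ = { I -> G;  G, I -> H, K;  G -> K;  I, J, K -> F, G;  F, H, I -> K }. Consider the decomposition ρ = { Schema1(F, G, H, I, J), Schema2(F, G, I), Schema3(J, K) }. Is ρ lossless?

Chase test. Columns are F, G, H, I, J, K; row i has aⱼ where attribute j ∈ Schemai, else bᵢⱼ.
Initial tableau (one row per fragment):
  row 1: a1 a2 a3 a4 a5 b16
  row 2: a1 a2 b23 a4 b25 b26
  row 3: b31 b32 b33 b34 a5 a6
Rows 1 and 2 agree on G, I; apply G, I→H, K and equate their H, K entries.
No row becomes fully distinguished — the join is lossy.

No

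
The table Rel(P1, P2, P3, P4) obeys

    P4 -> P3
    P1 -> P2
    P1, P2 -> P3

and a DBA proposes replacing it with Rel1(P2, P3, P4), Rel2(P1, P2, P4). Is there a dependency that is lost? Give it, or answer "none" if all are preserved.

Check P1, P2 → P3: no single fragment contains all of {P1, P2, P3}, and the restricted closure of {P1, P2} across the fragments never reaches {P3}.
P4 → P3 is preserved.
P1 → P2 is preserved.

P1, P2 -> P3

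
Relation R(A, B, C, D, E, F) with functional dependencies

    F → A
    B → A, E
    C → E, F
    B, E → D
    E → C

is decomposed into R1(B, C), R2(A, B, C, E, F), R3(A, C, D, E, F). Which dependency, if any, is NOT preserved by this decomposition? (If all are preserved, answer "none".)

Check B, E → D: no single fragment contains all of {B, D, E}, and the restricted closure of {B, E} across the fragments never reaches {D}.
F → A is preserved.
B → A, E is preserved.
C → E, F is preserved.
E → C is preserved.

B, E → D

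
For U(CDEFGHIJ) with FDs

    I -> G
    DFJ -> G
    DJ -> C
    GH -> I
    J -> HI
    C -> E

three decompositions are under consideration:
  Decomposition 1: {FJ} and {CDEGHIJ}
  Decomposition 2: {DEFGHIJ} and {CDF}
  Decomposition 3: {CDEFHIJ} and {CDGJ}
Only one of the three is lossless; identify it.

Decomposition 1: common = {J}, closure = {GHIJ} → lossy.
Decomposition 2: common = {DF}, closure = {DF} → lossy.
Decomposition 3: common = {CDJ}, closure = {CDEGHIJ} → lossless.

Decomposition 3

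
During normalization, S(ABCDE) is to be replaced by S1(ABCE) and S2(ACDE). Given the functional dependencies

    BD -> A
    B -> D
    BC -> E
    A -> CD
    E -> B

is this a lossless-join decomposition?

Common attributes: S1 ∩ S2 = {ACE}.
Closure of {ACE}: A → CD applies, adding D; E → B applies, adding B. So (ACE)⁺ = {ABCDE}.
This closure contains every attribute of S1, so S1 ∩ S2 → S1. The join is lossless.

Yes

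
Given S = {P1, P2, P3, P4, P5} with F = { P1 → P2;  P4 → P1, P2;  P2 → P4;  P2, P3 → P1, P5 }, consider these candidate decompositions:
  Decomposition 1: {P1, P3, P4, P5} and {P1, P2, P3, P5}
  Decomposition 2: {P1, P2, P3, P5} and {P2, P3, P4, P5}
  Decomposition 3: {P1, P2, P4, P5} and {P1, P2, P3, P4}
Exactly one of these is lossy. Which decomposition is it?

Decomposition 3

Decomposition 1: common = {P1, P3, P5}, closure = {P1, P2, P3, P4, P5} → lossless.
Decomposition 2: common = {P2, P3, P5}, closure = {P1, P2, P3, P4, P5} → lossless.
Decomposition 3: common = {P1, P2, P4}, closure = {P1, P2, P4} → lossy.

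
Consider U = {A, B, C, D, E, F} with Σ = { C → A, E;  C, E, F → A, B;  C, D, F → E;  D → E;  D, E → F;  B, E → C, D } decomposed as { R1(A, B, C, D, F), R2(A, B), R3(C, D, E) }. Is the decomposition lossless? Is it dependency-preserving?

Lossless test (chase): Rows 1 and 3 agree on C; apply C→A, E and equate their A, E entries. Rows 1 and 3 agree on D, E; apply D, E→F and equate their F entries. Rows 1 and 3 agree on C, E, F; apply C, E, F→A, B and equate their A, B entries. Row 1 is now all distinguished symbols — the join is lossless.
Dependency preservation: the restricted closure of {B, E} across the fragments never reaches {C, D}, so B, E → C, D cannot be enforced without a join — not preserved.

lossless but not dependency-preserving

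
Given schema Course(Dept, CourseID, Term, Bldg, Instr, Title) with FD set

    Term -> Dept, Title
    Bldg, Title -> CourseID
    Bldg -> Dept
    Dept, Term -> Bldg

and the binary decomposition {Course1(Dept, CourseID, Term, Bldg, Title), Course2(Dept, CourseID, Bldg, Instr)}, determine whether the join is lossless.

Common attributes: Course1 ∩ Course2 = {Dept, CourseID, Bldg}.
No dependency enlarges {Dept, CourseID, Bldg}, so (Dept, CourseID, Bldg)⁺ = {Dept, CourseID, Bldg}.
The closure contains neither all of Course1 = {Dept, CourseID, Term, Bldg, Title} nor all of Course2 = {Dept, CourseID, Bldg, Instr}, so the common attributes are not a superkey of either fragment. The join is lossy.

No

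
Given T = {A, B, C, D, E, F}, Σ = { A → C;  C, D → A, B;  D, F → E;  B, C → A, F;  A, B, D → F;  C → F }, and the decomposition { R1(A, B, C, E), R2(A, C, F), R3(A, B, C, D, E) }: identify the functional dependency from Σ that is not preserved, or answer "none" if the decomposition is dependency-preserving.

Check D, F → E: no single fragment contains all of {D, E, F}, and the restricted closure of {D, F} across the fragments never reaches {E}.
A → C is preserved.
C, D → A, B is preserved.
B, C → A, F is preserved.
A, B, D → F is preserved.
C → F is preserved.

D, F → E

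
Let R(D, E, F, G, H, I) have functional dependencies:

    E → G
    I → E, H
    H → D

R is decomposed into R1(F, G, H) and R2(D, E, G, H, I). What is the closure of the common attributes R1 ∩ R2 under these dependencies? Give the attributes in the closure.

D, G, H

R1 ∩ R2 = {G, H}.
H → D applies, adding D
Closure: {D, G, H}.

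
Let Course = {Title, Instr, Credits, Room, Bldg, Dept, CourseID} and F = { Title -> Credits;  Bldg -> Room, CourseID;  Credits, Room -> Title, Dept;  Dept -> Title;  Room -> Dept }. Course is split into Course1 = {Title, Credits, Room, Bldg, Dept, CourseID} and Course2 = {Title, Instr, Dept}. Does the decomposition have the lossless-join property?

No

Common attributes: Course1 ∩ Course2 = {Title, Dept}.
Closure of {Title, Dept}: Title → Credits applies, adding Credits. So (Title, Dept)⁺ = {Title, Credits, Dept}.
The closure contains neither all of Course1 = {Title, Credits, Room, Bldg, Dept, CourseID} nor all of Course2 = {Title, Instr, Dept}, so the common attributes are not a superkey of either fragment. The join is lossy.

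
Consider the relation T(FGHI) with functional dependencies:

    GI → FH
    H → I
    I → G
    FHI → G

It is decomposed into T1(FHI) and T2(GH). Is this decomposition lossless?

Common attributes: T1 ∩ T2 = {H}.
Closure of {H}: H → I applies, adding I; I → G applies, adding G; GI → FH applies, adding F. So (H)⁺ = {FGHI}.
This closure contains every attribute of T1, so T1 ∩ T2 → T1. The join is lossless.

Yes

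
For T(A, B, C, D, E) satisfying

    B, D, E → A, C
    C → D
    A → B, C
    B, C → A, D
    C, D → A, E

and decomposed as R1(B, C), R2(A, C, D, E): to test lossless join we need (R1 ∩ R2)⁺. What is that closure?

R1 ∩ R2 = {C}.
C → D applies, adding D
C, D → A, E applies, adding A, E
A → B, C applies, adding B
Closure: {A, B, C, D, E}.

A, B, C, D, E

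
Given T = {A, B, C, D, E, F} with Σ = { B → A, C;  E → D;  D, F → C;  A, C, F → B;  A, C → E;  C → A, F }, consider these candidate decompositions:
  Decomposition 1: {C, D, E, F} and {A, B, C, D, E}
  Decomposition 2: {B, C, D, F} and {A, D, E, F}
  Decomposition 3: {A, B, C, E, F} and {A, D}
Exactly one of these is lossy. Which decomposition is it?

Decomposition 1: common = {C, D, E}, closure = {A, B, C, D, E, F} → lossless.
Decomposition 2: common = {D, F}, closure = {A, B, C, D, E, F} → lossless.
Decomposition 3: common = {A}, closure = {A} → lossy.

Decomposition 3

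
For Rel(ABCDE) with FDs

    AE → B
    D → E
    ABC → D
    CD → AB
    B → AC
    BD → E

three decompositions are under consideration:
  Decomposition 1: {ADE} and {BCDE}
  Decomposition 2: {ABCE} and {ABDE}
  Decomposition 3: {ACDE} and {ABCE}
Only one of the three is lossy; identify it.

Decomposition 1

Decomposition 1: common = {DE}, closure = {DE} → lossy.
Decomposition 2: common = {ABE}, closure = {ABCDE} → lossless.
Decomposition 3: common = {ACE}, closure = {ABCDE} → lossless.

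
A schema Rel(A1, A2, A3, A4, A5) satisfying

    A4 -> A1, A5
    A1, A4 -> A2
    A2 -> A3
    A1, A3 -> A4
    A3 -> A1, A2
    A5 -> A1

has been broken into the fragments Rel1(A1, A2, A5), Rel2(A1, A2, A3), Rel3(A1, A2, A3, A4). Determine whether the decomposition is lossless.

Yes

Chase test. Columns are A1, A2, A3, A4, A5; row i has aⱼ where attribute j ∈ Reli, else bᵢⱼ.
Initial tableau (one row per fragment):
  row 1: a1 a2 b13 b14 a5
  row 2: a1 a2 a3 b24 b25
  row 3: a1 a2 a3 a4 b35
Rows 1 and 2 agree on A2; apply A2→A3 and equate their A3 entries.
Rows 1 and 2 agree on A1, A3; apply A1, A3→A4 and equate their A4 entries.
Rows 1 and 3 agree on A1, A3; apply A1, A3→A4 and equate their A4 entries.
Rows 1 and 2 agree on A4; apply A4→A1, A5 and equate their A1, A5 entries.
Rows 1 and 3 agree on A4; apply A4→A1, A5 and equate their A1, A5 entries.
Row 1 is now all distinguished symbols — the join is lossless.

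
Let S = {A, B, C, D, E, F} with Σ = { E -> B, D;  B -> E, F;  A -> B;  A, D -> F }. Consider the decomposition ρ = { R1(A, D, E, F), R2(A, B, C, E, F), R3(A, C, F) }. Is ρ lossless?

Yes

Chase test. Columns are A, B, C, D, E, F; row i has aⱼ where attribute j ∈ Ri, else bᵢⱼ.
Initial tableau (one row per fragment):
  row 1: a1 b12 b13 a4 a5 a6
  row 2: a1 a2 a3 b24 a5 a6
  row 3: a1 b32 a3 b34 b35 a6
Rows 1 and 2 agree on E; apply E→B, D and equate their B, D entries.
Rows 1 and 3 agree on A; apply A→B and equate their B entries.
Rows 1 and 3 agree on B; apply B→E, F and equate their E, F entries.
Rows 1 and 3 agree on E; apply E→B, D and equate their B, D entries.
Row 2 is now all distinguished symbols — the join is lossless.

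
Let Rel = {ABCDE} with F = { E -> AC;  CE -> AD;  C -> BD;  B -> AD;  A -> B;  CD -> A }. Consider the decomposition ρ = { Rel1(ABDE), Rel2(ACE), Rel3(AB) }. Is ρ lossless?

Yes

Chase test. Columns are ABCDE; row i has aⱼ where attribute j ∈ Reli, else bᵢⱼ.
Initial tableau (one row per fragment):
  row 1: a1 a2 b13 a4 a5
  row 2: a1 b22 a3 b24 a5
  row 3: a1 a2 b33 b34 b35
Rows 1 and 2 agree on E; apply E→AC and equate their AC entries.
Rows 1 and 2 agree on CE; apply CE→AD and equate their AD entries.
Rows 1 and 2 agree on C; apply C→BD and equate their BD entries.
Rows 1 and 3 agree on B; apply B→AD and equate their AD entries.
Row 1 is now all distinguished symbols — the join is lossless.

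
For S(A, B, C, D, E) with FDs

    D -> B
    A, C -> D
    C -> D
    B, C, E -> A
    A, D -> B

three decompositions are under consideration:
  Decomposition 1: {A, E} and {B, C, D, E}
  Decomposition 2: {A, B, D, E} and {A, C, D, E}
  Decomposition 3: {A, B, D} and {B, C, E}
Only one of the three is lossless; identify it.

Decomposition 1: common = {E}, closure = {E} → lossy.
Decomposition 2: common = {A, D, E}, closure = {A, B, D, E} → lossless.
Decomposition 3: common = {B}, closure = {B} → lossy.

Decomposition 2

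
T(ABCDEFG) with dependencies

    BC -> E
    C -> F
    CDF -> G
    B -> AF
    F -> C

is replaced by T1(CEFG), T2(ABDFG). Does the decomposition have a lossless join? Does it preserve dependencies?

lossy and not dependency-preserving

Lossless test: (FG)⁺ = {CFG}, which is a superkey of neither fragment — lossy.
Dependency preservation: the restricted closure of {BC} across the fragments never reaches {E}, so BC → E cannot be enforced without a join — not preserved.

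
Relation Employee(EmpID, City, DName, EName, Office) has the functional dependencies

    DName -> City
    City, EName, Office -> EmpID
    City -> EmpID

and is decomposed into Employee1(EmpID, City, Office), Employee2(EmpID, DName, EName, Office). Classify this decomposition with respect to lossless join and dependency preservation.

lossy and not dependency-preserving

Lossless test: (EmpID, Office)⁺ = {EmpID, Office}, which is a superkey of neither fragment — lossy.
Dependency preservation: the restricted closure of {DName} across the fragments never reaches {City}, so DName → City cannot be enforced without a join — not preserved.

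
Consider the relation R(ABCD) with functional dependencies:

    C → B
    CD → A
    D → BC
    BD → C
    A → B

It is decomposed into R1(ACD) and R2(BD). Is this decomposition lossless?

Common attributes: R1 ∩ R2 = {D}.
Closure of {D}: D → BC applies, adding BC; CD → A applies, adding A. So (D)⁺ = {ABCD}.
This closure contains every attribute of R1, so R1 ∩ R2 → R1. The join is lossless.

Yes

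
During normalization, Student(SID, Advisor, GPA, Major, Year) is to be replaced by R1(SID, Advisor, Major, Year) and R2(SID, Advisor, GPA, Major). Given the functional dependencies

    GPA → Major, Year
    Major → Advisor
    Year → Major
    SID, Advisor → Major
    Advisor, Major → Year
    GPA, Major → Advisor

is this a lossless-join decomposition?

Common attributes: R1 ∩ R2 = {SID, Advisor, Major}.
Closure of {SID, Advisor, Major}: Advisor, Major → Year applies, adding Year. So (SID, Advisor, Major)⁺ = {SID, Advisor, Major, Year}.
This closure contains every attribute of R1, so R1 ∩ R2 → R1. The join is lossless.

Yes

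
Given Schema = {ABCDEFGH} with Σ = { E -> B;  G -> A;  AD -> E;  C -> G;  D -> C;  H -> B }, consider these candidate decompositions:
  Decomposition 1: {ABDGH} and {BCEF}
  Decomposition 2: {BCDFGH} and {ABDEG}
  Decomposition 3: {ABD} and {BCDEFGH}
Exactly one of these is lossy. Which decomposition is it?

Decomposition 1

Decomposition 1: common = {B}, closure = {B} → lossy.
Decomposition 2: common = {BDG}, closure = {ABCDEG} → lossless.
Decomposition 3: common = {BD}, closure = {ABCDEG} → lossless.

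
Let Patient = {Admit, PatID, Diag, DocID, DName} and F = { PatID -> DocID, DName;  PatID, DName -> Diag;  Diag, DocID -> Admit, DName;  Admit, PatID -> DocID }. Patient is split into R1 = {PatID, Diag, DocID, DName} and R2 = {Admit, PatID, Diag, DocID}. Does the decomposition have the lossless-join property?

Yes

Common attributes: R1 ∩ R2 = {PatID, Diag, DocID}.
Closure of {PatID, Diag, DocID}: PatID → DocID, DName applies, adding DName; Diag, DocID → Admit, DName applies, adding Admit. So (PatID, Diag, DocID)⁺ = {Admit, PatID, Diag, DocID, DName}.
This closure contains every attribute of R1, so R1 ∩ R2 → R1. The join is lossless.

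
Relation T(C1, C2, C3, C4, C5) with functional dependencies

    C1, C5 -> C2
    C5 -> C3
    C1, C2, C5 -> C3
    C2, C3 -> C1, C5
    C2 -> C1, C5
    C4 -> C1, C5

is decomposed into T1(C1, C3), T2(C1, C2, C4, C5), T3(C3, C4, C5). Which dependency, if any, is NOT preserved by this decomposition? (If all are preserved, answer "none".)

C1, C5 → C2 lies within T2.
C5 → C3 lies within T3.
C1, C2, C5 → C3: restricted closure across fragments reaches C3.
C2, C3 → C1, C5: restricted closure across fragments reaches C1, C5.
C2 → C1, C5 lies within T2.
C4 → C1, C5 lies within T2.
Every dependency is enforceable on the fragments, so the decomposition is dependency-preserving.

none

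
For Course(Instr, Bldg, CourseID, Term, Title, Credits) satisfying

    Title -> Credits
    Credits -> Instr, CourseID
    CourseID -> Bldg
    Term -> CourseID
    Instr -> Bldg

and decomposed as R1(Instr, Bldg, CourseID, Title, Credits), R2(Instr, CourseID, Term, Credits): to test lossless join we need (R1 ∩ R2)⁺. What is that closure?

R1 ∩ R2 = {Instr, CourseID, Credits}.
CourseID → Bldg applies, adding Bldg
Closure: {Instr, Bldg, CourseID, Credits}.

Instr, Bldg, CourseID, Credits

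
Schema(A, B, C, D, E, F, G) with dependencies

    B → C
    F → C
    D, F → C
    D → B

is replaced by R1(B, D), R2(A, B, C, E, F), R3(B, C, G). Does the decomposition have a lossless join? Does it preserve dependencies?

lossy but dependency-preserving

Lossless test (chase): Rows 1 and 2 agree on B; apply B→C and equate their C entries. No row becomes fully distinguished — the join is lossy.
Dependency preservation: D, F → C is not contained in any single fragment, but the restricted closure of its left-hand side across the fragments still reaches the right-hand side; the remaining FDs each lie inside some fragment. All dependencies are preserved.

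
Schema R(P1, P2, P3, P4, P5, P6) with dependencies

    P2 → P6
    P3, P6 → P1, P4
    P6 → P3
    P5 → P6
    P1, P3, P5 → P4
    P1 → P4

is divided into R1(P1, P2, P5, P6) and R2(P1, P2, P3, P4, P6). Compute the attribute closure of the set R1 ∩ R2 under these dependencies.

R1 ∩ R2 = {P1, P2, P6}.
P6 → P3 applies, adding P3
P1 → P4 applies, adding P4
Closure: {P1, P2, P3, P4, P6}.

P1, P2, P3, P4, P6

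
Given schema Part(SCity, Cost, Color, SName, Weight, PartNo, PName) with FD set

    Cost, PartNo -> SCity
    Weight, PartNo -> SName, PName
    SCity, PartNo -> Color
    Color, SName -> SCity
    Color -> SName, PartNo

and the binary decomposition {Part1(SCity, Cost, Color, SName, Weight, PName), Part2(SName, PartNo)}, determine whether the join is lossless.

Common attributes: Part1 ∩ Part2 = {SName}.
No dependency enlarges {SName}, so (SName)⁺ = {SName}.
The closure contains neither all of Part1 = {SCity, Cost, Color, SName, Weight, PName} nor all of Part2 = {SName, PartNo}, so the common attributes are not a superkey of either fragment. The join is lossy.

No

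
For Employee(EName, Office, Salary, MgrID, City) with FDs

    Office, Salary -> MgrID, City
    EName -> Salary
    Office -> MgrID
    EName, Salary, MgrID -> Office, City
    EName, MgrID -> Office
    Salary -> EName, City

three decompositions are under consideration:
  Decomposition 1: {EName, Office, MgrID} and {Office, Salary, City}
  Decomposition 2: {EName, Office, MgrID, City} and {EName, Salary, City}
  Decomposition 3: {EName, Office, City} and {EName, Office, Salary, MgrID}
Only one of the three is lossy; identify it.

Decomposition 1

Decomposition 1: common = {Office}, closure = {Office, MgrID} → lossy.
Decomposition 2: common = {EName, City}, closure = {EName, Salary, City} → lossless.
Decomposition 3: common = {EName, Office}, closure = {EName, Office, Salary, MgrID, City} → lossless.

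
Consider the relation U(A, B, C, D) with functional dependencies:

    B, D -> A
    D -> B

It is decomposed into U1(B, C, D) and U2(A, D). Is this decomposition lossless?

Yes

Common attributes: U1 ∩ U2 = {D}.
Closure of {D}: D → B applies, adding B; B, D → A applies, adding A. So (D)⁺ = {A, B, D}.
This closure contains every attribute of U2, so U1 ∩ U2 → U2. The join is lossless.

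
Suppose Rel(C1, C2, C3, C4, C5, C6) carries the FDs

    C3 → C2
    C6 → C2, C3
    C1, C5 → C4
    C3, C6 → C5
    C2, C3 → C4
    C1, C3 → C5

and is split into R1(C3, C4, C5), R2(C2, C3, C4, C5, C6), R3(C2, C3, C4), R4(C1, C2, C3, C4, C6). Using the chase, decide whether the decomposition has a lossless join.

Chase test. Columns are C1, C2, C3, C4, C5, C6; row i has aⱼ where attribute j ∈ Ri, else bᵢⱼ.
Initial tableau (one row per fragment):
  row 1: b11 b12 a3 a4 a5 b16
  row 2: b21 a2 a3 a4 a5 a6
  row 3: b31 a2 a3 a4 b35 b36
  row 4: a1 a2 a3 a4 b45 a6
Rows 1 and 2 agree on C3; apply C3→C2 and equate their C2 entries.
Rows 2 and 4 agree on C3, C6; apply C3, C6→C5 and equate their C5 entries.
Row 4 is now all distinguished symbols — the join is lossless.

Yes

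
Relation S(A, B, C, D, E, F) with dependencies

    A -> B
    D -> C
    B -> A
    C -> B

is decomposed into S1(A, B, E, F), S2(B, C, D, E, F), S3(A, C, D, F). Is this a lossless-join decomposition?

Chase test. Columns are A, B, C, D, E, F; row i has aⱼ where attribute j ∈ Si, else bᵢⱼ.
Initial tableau (one row per fragment):
  row 1: a1 a2 b13 b14 a5 a6
  row 2: b21 a2 a3 a4 a5 a6
  row 3: a1 b32 a3 a4 b35 a6
Rows 1 and 3 agree on A; apply A→B and equate their B entries.
Rows 1 and 2 agree on B; apply B→A and equate their A entries.
Row 2 is now all distinguished symbols — the join is lossless.

Yes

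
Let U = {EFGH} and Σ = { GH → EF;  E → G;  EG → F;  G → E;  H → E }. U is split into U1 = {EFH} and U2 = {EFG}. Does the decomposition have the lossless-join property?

Yes

Common attributes: U1 ∩ U2 = {EF}.
Closure of {EF}: E → G applies, adding G. So (EF)⁺ = {EFG}.
This closure contains every attribute of U2, so U1 ∩ U2 → U2. The join is lossless.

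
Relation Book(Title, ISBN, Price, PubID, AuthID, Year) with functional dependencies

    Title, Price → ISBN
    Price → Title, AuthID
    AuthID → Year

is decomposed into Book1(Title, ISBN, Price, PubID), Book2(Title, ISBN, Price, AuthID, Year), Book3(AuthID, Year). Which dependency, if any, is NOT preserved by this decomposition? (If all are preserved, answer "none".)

none

Title, Price → ISBN lies within Book1.
Price → Title, AuthID lies within Book2.
AuthID → Year lies within Book2.
Every dependency is enforceable on the fragments, so the decomposition is dependency-preserving.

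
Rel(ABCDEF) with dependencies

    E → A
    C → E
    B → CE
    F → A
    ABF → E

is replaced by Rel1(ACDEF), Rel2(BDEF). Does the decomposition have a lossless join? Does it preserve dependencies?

Lossless test: (DEF)⁺ = {ADEF}, which is a superkey of neither fragment — lossy.
Dependency preservation: the restricted closure of {B} across the fragments never reaches {CE}, so B → CE cannot be enforced without a join — not preserved.

lossy and not dependency-preserving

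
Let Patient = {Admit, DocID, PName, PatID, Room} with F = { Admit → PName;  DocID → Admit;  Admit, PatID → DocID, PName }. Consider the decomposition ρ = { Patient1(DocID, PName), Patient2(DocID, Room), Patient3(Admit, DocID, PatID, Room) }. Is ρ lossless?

Yes

Chase test. Columns are Admit, DocID, PName, PatID, Room; row i has aⱼ where attribute j ∈ Patienti, else bᵢⱼ.
Initial tableau (one row per fragment):
  row 1: b11 a2 a3 b14 b15
  row 2: b21 a2 b23 b24 a5
  row 3: a1 a2 b33 a4 a5
Rows 1 and 2 agree on DocID; apply DocID→Admit and equate their Admit entries.
Rows 1 and 3 agree on DocID; apply DocID→Admit and equate their Admit entries.
Rows 1 and 2 agree on Admit; apply Admit→PName and equate their PName entries.
Rows 1 and 3 agree on Admit; apply Admit→PName and equate their PName entries.
Row 3 is now all distinguished symbols — the join is lossless.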